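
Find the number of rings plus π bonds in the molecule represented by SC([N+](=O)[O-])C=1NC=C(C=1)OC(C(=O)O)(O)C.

Molecular formula from the SMILES: C8H10N2O6S.
DoU = (2C + 2 + N − H − X)/2 = (2·8 + 2 + 2 − 10 − 0)/2 = 10/2 = 5.
(Structurally: 1 ring(s) + 4 π bond(s) = 5.)

5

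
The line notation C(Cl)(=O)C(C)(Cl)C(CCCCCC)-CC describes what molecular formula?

C12H22Cl2O

Heavy atoms from the SMILES: 12 C, 2 Cl, 1 O.
Implicit hydrogens by atom environment:
  6 × C: 2 H each → 12
  3 × C: 3 H each → 9
  2 × C: no H
  2 × Cl: no H
  1 × C: 1 H
  1 × O: no H
  Total hydrogens = 22.
Molecular formula: C12H22Cl2O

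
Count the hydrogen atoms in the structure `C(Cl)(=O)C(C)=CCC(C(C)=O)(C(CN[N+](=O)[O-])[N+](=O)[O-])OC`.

Hydrogens are implicit in SMILES; fill each atom to its normal valence:
  5 × O: no H
  4 × C: no H
  3 × C: 3 H each → 9
  2 × C: 2 H each → 4
  2 × C: 1 H each → 2
  2 × N (charge +1): no H
  2 × O (charge -1): no H
  1 × Cl: no H
  1 × N: 1 H
  Total hydrogens = 16.

16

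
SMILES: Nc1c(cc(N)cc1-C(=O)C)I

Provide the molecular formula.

C8H9IN2O

Heavy atoms from the SMILES: 8 C, 1 I, 2 N, 1 O.
Implicit hydrogens by atom environment:
  4 × C (aromatic): no H
  2 × C (aromatic): 1 H each → 2
  2 × N: 2 H each → 4
  1 × C: 3 H
  1 × C: no H
  1 × I: no H
  1 × O: no H
  Total hydrogens = 9.
Molecular formula: C8H9IN2O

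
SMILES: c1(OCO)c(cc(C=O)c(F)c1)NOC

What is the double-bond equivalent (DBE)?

Molecular formula from the SMILES: C9H10FNO4.
DoU = (2C + 2 + N − H − X)/2 = (2·9 + 2 + 1 − 10 − 1)/2 = 10/2 = 5.
(Structurally: 1 ring(s) + 4 π bond(s) = 5.)

5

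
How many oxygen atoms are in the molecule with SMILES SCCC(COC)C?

1

The symbol for oxygen appears 1 time in the SMILES.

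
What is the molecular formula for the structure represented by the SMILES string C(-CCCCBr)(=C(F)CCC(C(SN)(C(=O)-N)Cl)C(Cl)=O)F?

C12H17BrCl2F2N2O2S

Heavy atoms from the SMILES: 1 Br, 12 C, 2 Cl, 2 F, 2 N, 2 O, 1 S.
Implicit hydrogens by atom environment:
  6 × C: 2 H each → 12
  5 × C: no H
  2 × Cl: no H
  2 × F: no H
  2 × N: 2 H each → 4
  2 × O: no H
  1 × Br: no H
  1 × C: 1 H
  1 × S: no H
  Total hydrogens = 17.
Molecular formula: C12H17BrCl2F2N2O2S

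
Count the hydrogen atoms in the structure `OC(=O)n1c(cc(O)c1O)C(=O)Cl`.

4

Hydrogens are implicit in SMILES; fill each atom to its normal valence:
  3 × C (aromatic): no H
  3 × O: 1 H each → 3
  2 × C: no H
  2 × O: no H
  1 × C (aromatic): 1 H
  1 × Cl: no H
  1 × N (aromatic): no H
  Total hydrogens = 4.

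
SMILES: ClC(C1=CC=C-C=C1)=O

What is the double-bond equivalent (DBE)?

5

Molecular formula from the SMILES: C7H5ClO.
DoU = (2C + 2 + N − H − X)/2 = (2·7 + 2 + 0 − 5 − 1)/2 = 10/2 = 5.
(Structurally: 1 ring(s) + 4 π bond(s) = 5.)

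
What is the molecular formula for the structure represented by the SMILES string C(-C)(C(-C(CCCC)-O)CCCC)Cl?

C12H25ClO

Heavy atoms from the SMILES: 12 C, 1 Cl, 1 O.
Implicit hydrogens by atom environment:
  6 × C: 2 H each → 12
  3 × C: 3 H each → 9
  3 × C: 1 H each → 3
  1 × Cl: no H
  1 × O: 1 H
  Total hydrogens = 25.
Molecular formula: C12H25ClO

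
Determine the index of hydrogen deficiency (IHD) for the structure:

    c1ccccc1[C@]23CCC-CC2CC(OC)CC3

Molecular formula from the SMILES: C17H24O.
DoU = (2C + 2 + N − H − X)/2 = (2·17 + 2 + 0 − 24 − 0)/2 = 12/2 = 6.
(Structurally: 3 ring(s) + 3 π bond(s) = 6.)

6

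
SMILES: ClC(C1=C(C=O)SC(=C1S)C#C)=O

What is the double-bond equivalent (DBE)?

Molecular formula from the SMILES: C8H3ClO2S2.
DoU = (2C + 2 + N − H − X)/2 = (2·8 + 2 + 0 − 3 − 1)/2 = 14/2 = 7.
(Structurally: 1 ring(s) + 6 π bond(s) = 7.)

7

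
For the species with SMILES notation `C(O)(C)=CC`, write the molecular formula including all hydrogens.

C4H8O

Heavy atoms from the SMILES: 4 C, 1 O.
Implicit hydrogens by atom environment:
  2 × C: 3 H each → 6
  1 × C: 1 H
  1 × C: no H
  1 × O: 1 H
  Total hydrogens = 8.
Molecular formula: C4H8O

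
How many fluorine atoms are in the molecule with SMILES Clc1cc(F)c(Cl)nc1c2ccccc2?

The symbol for fluorine appears 1 time in the SMILES.

1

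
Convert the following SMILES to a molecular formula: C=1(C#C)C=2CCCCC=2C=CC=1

Heavy atoms from the SMILES: 12 C.
Implicit hydrogens by atom environment:
  4 × C: 2 H each → 8
  3 × C (aromatic): 1 H each → 3
  3 × C (aromatic): no H
  1 × C: 1 H
  1 × C: no H
  Total hydrogens = 12.
Molecular formula: C12H12

C12H12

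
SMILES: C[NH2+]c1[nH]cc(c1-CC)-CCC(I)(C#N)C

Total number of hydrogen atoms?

19

Hydrogens are implicit in SMILES; fill each atom to its normal valence:
  3 × C: 3 H each → 9
  3 × C: 2 H each → 6
  3 × C (aromatic): no H
  2 × C: no H
  1 × C (aromatic): 1 H
  1 × I: no H
  1 × N (charge +1): 2 H
  1 × N (aromatic): 1 H
  1 × N: no H
  Total hydrogens = 19.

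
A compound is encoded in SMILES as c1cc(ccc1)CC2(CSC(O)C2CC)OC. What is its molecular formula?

Heavy atoms from the SMILES: 14 C, 2 O, 1 S.
Implicit hydrogens by atom environment:
  5 × C (aromatic): 1 H each → 5
  3 × C: 2 H each → 6
  2 × C: 3 H each → 6
  2 × C: 1 H each → 2
  1 × C: no H
  1 × C (aromatic): no H
  1 × O: 1 H
  1 × O: no H
  1 × S: no H
  Total hydrogens = 20.
Molecular formula: C14H20O2S

C14H20O2S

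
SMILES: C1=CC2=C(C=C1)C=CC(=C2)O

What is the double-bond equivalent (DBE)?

Molecular formula from the SMILES: C10H8O.
DoU = (2C + 2 + N − H − X)/2 = (2·10 + 2 + 0 − 8 − 0)/2 = 14/2 = 7.
(Structurally: 2 ring(s) + 5 π bond(s) = 7.)

7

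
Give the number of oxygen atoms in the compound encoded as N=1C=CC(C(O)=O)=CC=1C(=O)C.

3

The symbol for oxygen appears 3 times in the SMILES.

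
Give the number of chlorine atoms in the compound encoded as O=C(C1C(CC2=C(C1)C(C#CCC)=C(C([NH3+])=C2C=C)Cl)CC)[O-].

The symbol for chlorine appears 1 time in the SMILES.

1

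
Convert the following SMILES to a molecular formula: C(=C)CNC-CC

Heavy atoms from the SMILES: 6 C, 1 N.
Implicit hydrogens by atom environment:
  4 × C: 2 H each → 8
  1 × C: 3 H
  1 × C: 1 H
  1 × N: 1 H
  Total hydrogens = 13.
Molecular formula: C6H13N

C6H13N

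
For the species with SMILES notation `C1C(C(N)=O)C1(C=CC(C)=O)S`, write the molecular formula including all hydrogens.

Heavy atoms from the SMILES: 8 C, 1 N, 2 O, 1 S.
Implicit hydrogens by atom environment:
  3 × C: 1 H each → 3
  3 × C: no H
  2 × O: no H
  1 × C: 3 H
  1 × C: 2 H
  1 × N: 2 H
  1 × S: 1 H
  Total hydrogens = 11.
Molecular formula: C8H11NO2S

C8H11NO2S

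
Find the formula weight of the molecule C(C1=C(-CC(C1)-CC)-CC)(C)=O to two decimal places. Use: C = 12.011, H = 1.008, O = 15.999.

Molecular formula: C11H18O.
M = 11×12.011 + 18×1.008 + 1×15.999 = 166.26 g/mol.

166.26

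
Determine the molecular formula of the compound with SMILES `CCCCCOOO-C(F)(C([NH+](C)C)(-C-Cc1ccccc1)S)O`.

Heavy atoms from the SMILES: 17 C, 1 F, 1 N, 4 O, 1 S.
Implicit hydrogens by atom environment:
  6 × C: 2 H each → 12
  5 × C (aromatic): 1 H each → 5
  3 × C: 3 H each → 9
  3 × O: no H
  2 × C: no H
  1 × C (aromatic): no H
  1 × F: no H
  1 × N (charge +1): 1 H
  1 × O: 1 H
  1 × S: 1 H
  Total hydrogens = 29.
Net charge +1.
Molecular formula: C17H29FNO4S+

C17H29FNO4S+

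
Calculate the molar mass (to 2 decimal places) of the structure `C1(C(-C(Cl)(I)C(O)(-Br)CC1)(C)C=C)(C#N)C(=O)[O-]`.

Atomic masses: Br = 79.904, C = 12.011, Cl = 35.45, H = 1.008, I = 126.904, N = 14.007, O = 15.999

447.47

Molecular formula: C11H11BrClINO3-.
M = 1×79.904 + 11×12.011 + 1×35.45 + 11×1.008 + 1×126.904 + 1×14.007 + 3×15.999 = 447.47 g/mol.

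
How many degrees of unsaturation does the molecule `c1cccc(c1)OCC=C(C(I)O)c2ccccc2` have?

Molecular formula from the SMILES: C16H15IO2.
DoU = (2C + 2 + N − H − X)/2 = (2·16 + 2 + 0 − 15 − 1)/2 = 18/2 = 9.
(Structurally: 2 ring(s) + 7 π bond(s) = 9.)

9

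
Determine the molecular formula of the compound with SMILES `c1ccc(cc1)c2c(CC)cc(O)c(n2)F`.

C13H12FNO

Heavy atoms from the SMILES: 13 C, 1 F, 1 N, 1 O.
Implicit hydrogens by atom environment:
  6 × C (aromatic): 1 H each → 6
  5 × C (aromatic): no H
  1 × C: 3 H
  1 × C: 2 H
  1 × F: no H
  1 × N (aromatic): no H
  1 × O: 1 H
  Total hydrogens = 12.
Molecular formula: C13H12FNO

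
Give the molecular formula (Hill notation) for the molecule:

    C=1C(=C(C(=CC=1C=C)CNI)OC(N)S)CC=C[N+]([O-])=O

Heavy atoms from the SMILES: 13 C, 1 I, 3 N, 3 O, 1 S.
Implicit hydrogens by atom environment:
  4 × C: 1 H each → 4
  4 × C (aromatic): no H
  3 × C: 2 H each → 6
  2 × C (aromatic): 1 H each → 2
  2 × O: no H
  1 × I: no H
  1 × N: 2 H
  1 × N: 1 H
  1 × N (charge +1): no H
  1 × O (charge -1): no H
  1 × S: 1 H
  Total hydrogens = 16.
Molecular formula: C13H16IN3O3S

C13H16IN3O3S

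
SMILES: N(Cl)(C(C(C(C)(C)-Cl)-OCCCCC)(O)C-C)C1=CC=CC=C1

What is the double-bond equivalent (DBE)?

4

Molecular formula from the SMILES: C18H29Cl2NO2.
DoU = (2C + 2 + N − H − X)/2 = (2·18 + 2 + 1 − 29 − 2)/2 = 8/2 = 4.
(Structurally: 1 ring(s) + 3 π bond(s) = 4.)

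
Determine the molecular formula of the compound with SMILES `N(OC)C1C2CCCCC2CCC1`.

C11H21NO

Heavy atoms from the SMILES: 11 C, 1 N, 1 O.
Implicit hydrogens by atom environment:
  7 × C: 2 H each → 14
  3 × C: 1 H each → 3
  1 × C: 3 H
  1 × N: 1 H
  1 × O: no H
  Total hydrogens = 21.
Molecular formula: C11H21NO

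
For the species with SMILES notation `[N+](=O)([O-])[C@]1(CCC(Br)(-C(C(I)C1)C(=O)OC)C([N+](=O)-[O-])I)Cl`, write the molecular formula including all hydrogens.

C10H12BrClI2N2O6

Heavy atoms from the SMILES: 1 Br, 10 C, 1 Cl, 2 I, 2 N, 6 O.
Implicit hydrogens by atom environment:
  4 × O: no H
  3 × C: 2 H each → 6
  3 × C: 1 H each → 3
  3 × C: no H
  2 × I: no H
  2 × N (charge +1): no H
  2 × O (charge -1): no H
  1 × Br: no H
  1 × C: 3 H
  1 × Cl: no H
  Total hydrogens = 12.
Molecular formula: C10H12BrClI2N2O6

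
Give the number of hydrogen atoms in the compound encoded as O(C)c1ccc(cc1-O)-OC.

Hydrogens are implicit in SMILES; fill each atom to its normal valence:
  3 × C (aromatic): 1 H each → 3
  3 × C (aromatic): no H
  2 × C: 3 H each → 6
  2 × O: no H
  1 × O: 1 H
  Total hydrogens = 10.

10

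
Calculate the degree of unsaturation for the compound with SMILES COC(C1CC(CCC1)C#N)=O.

4

Molecular formula from the SMILES: C9H13NO2.
DoU = (2C + 2 + N − H − X)/2 = (2·9 + 2 + 1 − 13 − 0)/2 = 8/2 = 4.
(Structurally: 1 ring(s) + 3 π bond(s) = 4.)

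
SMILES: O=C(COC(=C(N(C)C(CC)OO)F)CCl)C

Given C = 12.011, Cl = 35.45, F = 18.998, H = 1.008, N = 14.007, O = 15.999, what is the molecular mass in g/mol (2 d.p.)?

Molecular formula: C10H17ClFNO4.
M = 10×12.011 + 1×35.45 + 1×18.998 + 17×1.008 + 1×14.007 + 4×15.999 = 269.70 g/mol.

269.70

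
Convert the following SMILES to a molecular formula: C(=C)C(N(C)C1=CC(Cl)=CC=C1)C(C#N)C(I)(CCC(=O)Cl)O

C16H17Cl2IN2O2

Heavy atoms from the SMILES: 16 C, 2 Cl, 1 I, 2 N, 2 O.
Implicit hydrogens by atom environment:
  4 × C (aromatic): 1 H each → 4
  3 × C: 2 H each → 6
  3 × C: 1 H each → 3
  3 × C: no H
  2 × C (aromatic): no H
  2 × Cl: no H
  2 × N: no H
  1 × C: 3 H
  1 × I: no H
  1 × O: 1 H
  1 × O: no H
  Total hydrogens = 17.
Molecular formula: C16H17Cl2IN2O2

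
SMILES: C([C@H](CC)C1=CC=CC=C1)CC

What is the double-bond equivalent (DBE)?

Molecular formula from the SMILES: C12H18.
DoU = (2C + 2 + N − H − X)/2 = (2·12 + 2 + 0 − 18 − 0)/2 = 8/2 = 4.
(Structurally: 1 ring(s) + 3 π bond(s) = 4.)

4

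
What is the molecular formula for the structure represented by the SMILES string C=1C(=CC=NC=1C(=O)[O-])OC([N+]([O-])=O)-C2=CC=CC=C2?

Heavy atoms from the SMILES: 13 C, 2 N, 5 O.
Implicit hydrogens by atom environment:
  8 × C (aromatic): 1 H each → 8
  3 × C (aromatic): no H
  3 × O: no H
  2 × O (charge -1): no H
  1 × C: 1 H
  1 × C: no H
  1 × N (aromatic): no H
  1 × N (charge +1): no H
  Total hydrogens = 9.
Net charge -1.
Molecular formula: C13H9N2O5-

C13H9N2O5-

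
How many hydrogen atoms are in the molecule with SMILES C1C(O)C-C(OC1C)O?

Hydrogens are implicit in SMILES; fill each atom to its normal valence:
  3 × C: 1 H each → 3
  2 × C: 2 H each → 4
  2 × O: 1 H each → 2
  1 × C: 3 H
  1 × O: no H
  Total hydrogens = 12.

12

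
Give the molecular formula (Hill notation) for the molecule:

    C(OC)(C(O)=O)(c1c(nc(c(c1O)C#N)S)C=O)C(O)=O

Heavy atoms from the SMILES: 11 C, 2 N, 7 O, 1 S.
Implicit hydrogens by atom environment:
  5 × C (aromatic): no H
  4 × C: no H
  4 × O: no H
  3 × O: 1 H each → 3
  1 × C: 3 H
  1 × C: 1 H
  1 × N (aromatic): no H
  1 × N: no H
  1 × S: 1 H
  Total hydrogens = 8.
Molecular formula: C11H8N2O7S

C11H8N2O7S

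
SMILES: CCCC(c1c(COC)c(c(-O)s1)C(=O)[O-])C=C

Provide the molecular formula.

Heavy atoms from the SMILES: 13 C, 4 O, 1 S.
Implicit hydrogens by atom environment:
  4 × C: 2 H each → 8
  4 × C (aromatic): no H
  2 × C: 3 H each → 6
  2 × C: 1 H each → 2
  2 × O: no H
  1 × C: no H
  1 × O: 1 H
  1 × O (charge -1): no H
  1 × S (aromatic): no H
  Total hydrogens = 17.
Net charge -1.
Molecular formula: C13H17O4S-

C13H17O4S-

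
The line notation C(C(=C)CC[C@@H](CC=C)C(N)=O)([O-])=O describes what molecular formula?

Heavy atoms from the SMILES: 10 C, 1 N, 3 O.
Implicit hydrogens by atom environment:
  5 × C: 2 H each → 10
  3 × C: no H
  2 × C: 1 H each → 2
  2 × O: no H
  1 × N: 2 H
  1 × O (charge -1): no H
  Total hydrogens = 14.
Net charge -1.
Molecular formula: C10H14NO3-

C10H14NO3-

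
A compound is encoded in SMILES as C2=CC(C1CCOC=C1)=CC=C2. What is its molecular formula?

C11H12O

Heavy atoms from the SMILES: 11 C, 1 O.
Implicit hydrogens by atom environment:
  5 × C (aromatic): 1 H each → 5
  3 × C: 1 H each → 3
  2 × C: 2 H each → 4
  1 × C (aromatic): no H
  1 × O: no H
  Total hydrogens = 12.
Molecular formula: C11H12O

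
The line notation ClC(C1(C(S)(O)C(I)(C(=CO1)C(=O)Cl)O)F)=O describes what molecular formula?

Heavy atoms from the SMILES: 7 C, 2 Cl, 1 F, 1 I, 5 O, 1 S.
Implicit hydrogens by atom environment:
  6 × C: no H
  3 × O: no H
  2 × Cl: no H
  2 × O: 1 H each → 2
  1 × C: 1 H
  1 × F: no H
  1 × I: no H
  1 × S: 1 H
  Total hydrogens = 4.
Molecular formula: C7H4Cl2FIO5S

C7H4Cl2FIO5S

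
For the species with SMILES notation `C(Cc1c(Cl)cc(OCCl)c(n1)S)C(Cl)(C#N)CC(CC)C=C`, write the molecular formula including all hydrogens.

C16H19Cl3N2OS

Heavy atoms from the SMILES: 16 C, 3 Cl, 2 N, 1 O, 1 S.
Implicit hydrogens by atom environment:
  6 × C: 2 H each → 12
  4 × C (aromatic): no H
  3 × Cl: no H
  2 × C: 1 H each → 2
  2 × C: no H
  1 × C: 3 H
  1 × C (aromatic): 1 H
  1 × N (aromatic): no H
  1 × N: no H
  1 × O: no H
  1 × S: 1 H
  Total hydrogens = 19.
Molecular formula: C16H19Cl3N2OS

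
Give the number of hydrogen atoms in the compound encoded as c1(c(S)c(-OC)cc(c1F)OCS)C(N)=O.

Hydrogens are implicit in SMILES; fill each atom to its normal valence:
  5 × C (aromatic): no H
  3 × O: no H
  2 × S: 1 H each → 2
  1 × C: 3 H
  1 × C: 2 H
  1 × C (aromatic): 1 H
  1 × C: no H
  1 × F: no H
  1 × N: 2 H
  Total hydrogens = 10.

10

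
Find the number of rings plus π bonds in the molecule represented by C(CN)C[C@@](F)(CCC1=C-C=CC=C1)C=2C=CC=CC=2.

8

Molecular formula from the SMILES: C18H22FN.
DoU = (2C + 2 + N − H − X)/2 = (2·18 + 2 + 1 − 22 − 1)/2 = 16/2 = 8.
(Structurally: 2 ring(s) + 6 π bond(s) = 8.)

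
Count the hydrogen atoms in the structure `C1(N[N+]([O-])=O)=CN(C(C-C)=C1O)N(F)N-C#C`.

10

Hydrogens are implicit in SMILES; fill each atom to its normal valence:
  3 × C (aromatic): no H
  2 × N: 1 H each → 2
  1 × C: 3 H
  1 × C: 2 H
  1 × C (aromatic): 1 H
  1 × C: 1 H
  1 × C: no H
  1 × F: no H
  1 × N (aromatic): no H
  1 × N: no H
  1 × N (charge +1): no H
  1 × O: 1 H
  1 × O: no H
  1 × O (charge -1): no H
  Total hydrogens = 10.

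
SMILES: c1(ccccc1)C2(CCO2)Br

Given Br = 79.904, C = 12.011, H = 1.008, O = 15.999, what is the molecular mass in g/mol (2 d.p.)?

213.07

Molecular formula: C9H9BrO.
M = 1×79.904 + 9×12.011 + 9×1.008 + 1×15.999 = 213.07 g/mol.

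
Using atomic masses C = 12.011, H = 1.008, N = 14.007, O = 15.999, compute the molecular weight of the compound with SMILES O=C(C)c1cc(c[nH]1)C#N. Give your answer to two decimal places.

Molecular formula: C7H6N2O.
M = 7×12.011 + 6×1.008 + 2×14.007 + 1×15.999 = 134.14 g/mol.

134.14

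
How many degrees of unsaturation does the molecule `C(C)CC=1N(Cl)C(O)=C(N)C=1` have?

3

Molecular formula from the SMILES: C7H11ClN2O.
DoU = (2C + 2 + N − H − X)/2 = (2·7 + 2 + 2 − 11 − 1)/2 = 6/2 = 3.
(Structurally: 1 ring(s) + 2 π bond(s) = 3.)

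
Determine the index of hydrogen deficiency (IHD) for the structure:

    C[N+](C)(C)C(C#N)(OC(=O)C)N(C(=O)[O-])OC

4

Molecular formula from the SMILES: C9H15N3O5.
DoU = (2C + 2 + N − H − X)/2 = (2·9 + 2 + 3 − 15 − 0)/2 = 8/2 = 4.
(Structurally: 0 ring(s) + 4 π bond(s) = 4.)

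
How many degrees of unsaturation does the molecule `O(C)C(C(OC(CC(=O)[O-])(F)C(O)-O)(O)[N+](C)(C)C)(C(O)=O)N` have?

2

Molecular formula from the SMILES: C11H21FN2O9.
DoU = (2C + 2 + N − H − X)/2 = (2·11 + 2 + 2 − 21 − 1)/2 = 4/2 = 2.
(Structurally: 0 ring(s) + 2 π bond(s) = 2.)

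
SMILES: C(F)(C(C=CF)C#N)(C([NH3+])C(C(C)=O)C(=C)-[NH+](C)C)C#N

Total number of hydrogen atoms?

Hydrogens are implicit in SMILES; fill each atom to its normal valence:
  5 × C: 1 H each → 5
  5 × C: no H
  3 × C: 3 H each → 9
  2 × F: no H
  2 × N: no H
  1 × C: 2 H
  1 × N (charge +1): 3 H
  1 × N (charge +1): 1 H
  1 × O: no H
  Total hydrogens = 20.

20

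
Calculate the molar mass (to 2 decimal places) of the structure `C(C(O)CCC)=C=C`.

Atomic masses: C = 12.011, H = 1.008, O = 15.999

112.17

Molecular formula: C7H12O.
M = 7×12.011 + 12×1.008 + 1×15.999 = 112.17 g/mol.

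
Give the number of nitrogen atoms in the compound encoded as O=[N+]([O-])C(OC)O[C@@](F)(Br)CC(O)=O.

1

The symbol for nitrogen appears 1 time in the SMILES.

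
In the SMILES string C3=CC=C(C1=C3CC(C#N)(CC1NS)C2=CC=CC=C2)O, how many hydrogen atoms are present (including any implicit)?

Hydrogens are implicit in SMILES; fill each atom to its normal valence:
  8 × C (aromatic): 1 H each → 8
  4 × C (aromatic): no H
  2 × C: 2 H each → 4
  2 × C: no H
  1 × C: 1 H
  1 × N: 1 H
  1 × N: no H
  1 × O: 1 H
  1 × S: 1 H
  Total hydrogens = 16.

16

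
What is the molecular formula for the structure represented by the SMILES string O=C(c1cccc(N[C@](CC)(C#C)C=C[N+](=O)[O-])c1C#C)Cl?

C16H13ClN2O3

Heavy atoms from the SMILES: 16 C, 1 Cl, 2 N, 3 O.
Implicit hydrogens by atom environment:
  4 × C: 1 H each → 4
  4 × C: no H
  3 × C (aromatic): 1 H each → 3
  3 × C (aromatic): no H
  2 × O: no H
  1 × C: 3 H
  1 × C: 2 H
  1 × Cl: no H
  1 × N: 1 H
  1 × N (charge +1): no H
  1 × O (charge -1): no H
  Total hydrogens = 13.
Molecular formula: C16H13ClN2O3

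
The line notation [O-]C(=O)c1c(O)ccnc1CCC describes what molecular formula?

C9H10NO3-

Heavy atoms from the SMILES: 9 C, 1 N, 3 O.
Implicit hydrogens by atom environment:
  3 × C (aromatic): no H
  2 × C: 2 H each → 4
  2 × C (aromatic): 1 H each → 2
  1 × C: 3 H
  1 × C: no H
  1 × N (aromatic): no H
  1 × O: 1 H
  1 × O: no H
  1 × O (charge -1): no H
  Total hydrogens = 10.
Net charge -1.
Molecular formula: C9H10NO3-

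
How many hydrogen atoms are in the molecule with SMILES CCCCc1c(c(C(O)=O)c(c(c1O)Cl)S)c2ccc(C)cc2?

19

Hydrogens are implicit in SMILES; fill each atom to its normal valence:
  8 × C (aromatic): no H
  4 × C (aromatic): 1 H each → 4
  3 × C: 2 H each → 6
  2 × C: 3 H each → 6
  2 × O: 1 H each → 2
  1 × C: no H
  1 × Cl: no H
  1 × O: no H
  1 × S: 1 H
  Total hydrogens = 19.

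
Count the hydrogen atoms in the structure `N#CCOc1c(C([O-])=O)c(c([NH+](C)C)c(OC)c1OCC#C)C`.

Hydrogens are implicit in SMILES; fill each atom to its normal valence:
  6 × C (aromatic): no H
  4 × C: 3 H each → 12
  4 × O: no H
  3 × C: no H
  2 × C: 2 H each → 4
  1 × C: 1 H
  1 × N (charge +1): 1 H
  1 × N: no H
  1 × O (charge -1): no H
  Total hydrogens = 18.

18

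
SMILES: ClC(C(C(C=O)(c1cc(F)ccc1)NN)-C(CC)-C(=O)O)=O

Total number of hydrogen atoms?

Hydrogens are implicit in SMILES; fill each atom to its normal valence:
  4 × C (aromatic): 1 H each → 4
  3 × C: 1 H each → 3
  3 × C: no H
  3 × O: no H
  2 × C (aromatic): no H
  1 × C: 3 H
  1 × C: 2 H
  1 × Cl: no H
  1 × F: no H
  1 × N: 2 H
  1 × N: 1 H
  1 × O: 1 H
  Total hydrogens = 16.

16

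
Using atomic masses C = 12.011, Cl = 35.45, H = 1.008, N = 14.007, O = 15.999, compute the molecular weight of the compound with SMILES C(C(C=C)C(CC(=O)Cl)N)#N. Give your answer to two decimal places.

Molecular formula: C7H9ClN2O.
M = 7×12.011 + 1×35.45 + 9×1.008 + 2×14.007 + 1×15.999 = 172.61 g/mol.

172.61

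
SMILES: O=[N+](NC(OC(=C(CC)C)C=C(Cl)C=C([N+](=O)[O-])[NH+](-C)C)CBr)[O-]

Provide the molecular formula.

Heavy atoms from the SMILES: 1 Br, 13 C, 1 Cl, 4 N, 5 O.
Implicit hydrogens by atom environment:
  4 × C: 3 H each → 12
  4 × C: no H
  3 × C: 1 H each → 3
  3 × O: no H
  2 × C: 2 H each → 4
  2 × N (charge +1): no H
  2 × O (charge -1): no H
  1 × Br: no H
  1 × Cl: no H
  1 × N (charge +1): 1 H
  1 × N: 1 H
  Total hydrogens = 21.
Net charge +1.
Molecular formula: C13H21BrClN4O5+

C13H21BrClN4O5+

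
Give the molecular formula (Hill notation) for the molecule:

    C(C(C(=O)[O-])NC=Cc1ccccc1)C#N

Heavy atoms from the SMILES: 12 C, 2 N, 2 O.
Implicit hydrogens by atom environment:
  5 × C (aromatic): 1 H each → 5
  3 × C: 1 H each → 3
  2 × C: no H
  1 × C: 2 H
  1 × C (aromatic): no H
  1 × N: 1 H
  1 × N: no H
  1 × O: no H
  1 × O (charge -1): no H
  Total hydrogens = 11.
Net charge -1.
Molecular formula: C12H11N2O2-

C12H11N2O2-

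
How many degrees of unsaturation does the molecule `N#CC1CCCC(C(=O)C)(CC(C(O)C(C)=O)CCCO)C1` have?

5

Molecular formula from the SMILES: C17H27NO4.
DoU = (2C + 2 + N − H − X)/2 = (2·17 + 2 + 1 − 27 − 0)/2 = 10/2 = 5.
(Structurally: 1 ring(s) + 4 π bond(s) = 5.)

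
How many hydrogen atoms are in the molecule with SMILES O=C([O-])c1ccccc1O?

5

Hydrogens are implicit in SMILES; fill each atom to its normal valence:
  4 × C (aromatic): 1 H each → 4
  2 × C (aromatic): no H
  1 × C: no H
  1 × O: 1 H
  1 × O: no H
  1 × O (charge -1): no H
  Total hydrogens = 5.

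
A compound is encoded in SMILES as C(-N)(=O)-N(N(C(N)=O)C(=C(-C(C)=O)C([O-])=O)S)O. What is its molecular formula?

Heavy atoms from the SMILES: 7 C, 4 N, 6 O, 1 S.
Implicit hydrogens by atom environment:
  6 × C: no H
  4 × O: no H
  2 × N: 2 H each → 4
  2 × N: no H
  1 × C: 3 H
  1 × O: 1 H
  1 × O (charge -1): no H
  1 × S: 1 H
  Total hydrogens = 9.
Net charge -1.
Molecular formula: C7H9N4O6S-

C7H9N4O6S-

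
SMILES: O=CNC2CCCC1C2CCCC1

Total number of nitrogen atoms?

The symbol for nitrogen appears 1 time in the SMILES.

1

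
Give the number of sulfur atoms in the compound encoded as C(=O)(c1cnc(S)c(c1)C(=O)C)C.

The symbol for sulfur appears 1 time in the SMILES.

1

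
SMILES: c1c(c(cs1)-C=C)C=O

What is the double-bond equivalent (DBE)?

Molecular formula from the SMILES: C7H6OS.
DoU = (2C + 2 + N − H − X)/2 = (2·7 + 2 + 0 − 6 − 0)/2 = 10/2 = 5.
(Structurally: 1 ring(s) + 4 π bond(s) = 5.)

5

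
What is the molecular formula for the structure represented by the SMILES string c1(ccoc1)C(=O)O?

Heavy atoms from the SMILES: 5 C, 3 O.
Implicit hydrogens by atom environment:
  3 × C (aromatic): 1 H each → 3
  1 × C (aromatic): no H
  1 × C: no H
  1 × O: 1 H
  1 × O (aromatic): no H
  1 × O: no H
  Total hydrogens = 4.
Molecular formula: C5H4O3

C5H4O3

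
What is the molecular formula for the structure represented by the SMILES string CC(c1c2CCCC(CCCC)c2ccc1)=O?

Heavy atoms from the SMILES: 16 C, 1 O.
Implicit hydrogens by atom environment:
  6 × C: 2 H each → 12
  3 × C (aromatic): 1 H each → 3
  3 × C (aromatic): no H
  2 × C: 3 H each → 6
  1 × C: 1 H
  1 × C: no H
  1 × O: no H
  Total hydrogens = 22.
Molecular formula: C16H22O

C16H22O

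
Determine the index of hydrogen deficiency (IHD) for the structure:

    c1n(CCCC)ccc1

Molecular formula from the SMILES: C8H13N.
DoU = (2C + 2 + N − H − X)/2 = (2·8 + 2 + 1 − 13 − 0)/2 = 6/2 = 3.
(Structurally: 1 ring(s) + 2 π bond(s) = 3.)

3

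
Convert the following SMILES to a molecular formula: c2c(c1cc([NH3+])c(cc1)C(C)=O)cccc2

Heavy atoms from the SMILES: 14 C, 1 N, 1 O.
Implicit hydrogens by atom environment:
  8 × C (aromatic): 1 H each → 8
  4 × C (aromatic): no H
  1 × C: 3 H
  1 × C: no H
  1 × N (charge +1): 3 H
  1 × O: no H
  Total hydrogens = 14.
Net charge +1.
Molecular formula: C14H14NO+

C14H14NO+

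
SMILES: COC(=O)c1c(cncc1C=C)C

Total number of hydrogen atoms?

Hydrogens are implicit in SMILES; fill each atom to its normal valence:
  3 × C (aromatic): no H
  2 × C: 3 H each → 6
  2 × C (aromatic): 1 H each → 2
  2 × O: no H
  1 × C: 2 H
  1 × C: 1 H
  1 × C: no H
  1 × N (aromatic): no H
  Total hydrogens = 11.

11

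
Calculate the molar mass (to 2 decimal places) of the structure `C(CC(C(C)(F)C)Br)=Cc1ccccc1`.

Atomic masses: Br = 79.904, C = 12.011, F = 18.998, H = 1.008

Molecular formula: C13H16BrF.
M = 1×79.904 + 13×12.011 + 1×18.998 + 16×1.008 = 271.17 g/mol.

271.17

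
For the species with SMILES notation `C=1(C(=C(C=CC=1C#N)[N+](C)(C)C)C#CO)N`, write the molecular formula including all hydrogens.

Heavy atoms from the SMILES: 12 C, 3 N, 1 O.
Implicit hydrogens by atom environment:
  4 × C (aromatic): no H
  3 × C: 3 H each → 9
  3 × C: no H
  2 × C (aromatic): 1 H each → 2
  1 × N: 2 H
  1 × N (charge +1): no H
  1 × N: no H
  1 × O: 1 H
  Total hydrogens = 14.
Net charge +1.
Molecular formula: C12H14N3O+

C12H14N3O+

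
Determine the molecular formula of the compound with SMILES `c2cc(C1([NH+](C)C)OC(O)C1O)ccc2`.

Heavy atoms from the SMILES: 11 C, 1 N, 3 O.
Implicit hydrogens by atom environment:
  5 × C (aromatic): 1 H each → 5
  2 × C: 3 H each → 6
  2 × C: 1 H each → 2
  2 × O: 1 H each → 2
  1 × C: no H
  1 × C (aromatic): no H
  1 × N (charge +1): 1 H
  1 × O: no H
  Total hydrogens = 16.
Net charge +1.
Molecular formula: C11H16NO3+

C11H16NO3+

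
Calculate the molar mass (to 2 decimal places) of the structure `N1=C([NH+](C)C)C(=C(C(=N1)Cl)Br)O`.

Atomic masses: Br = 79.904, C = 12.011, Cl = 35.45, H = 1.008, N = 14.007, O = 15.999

Molecular formula: C6H8BrClN3O+.
M = 1×79.904 + 6×12.011 + 1×35.45 + 8×1.008 + 3×14.007 + 1×15.999 = 253.50 g/mol.

253.50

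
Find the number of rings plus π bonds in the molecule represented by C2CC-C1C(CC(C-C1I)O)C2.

Molecular formula from the SMILES: C10H17IO.
DoU = (2C + 2 + N − H − X)/2 = (2·10 + 2 + 0 − 17 − 1)/2 = 4/2 = 2.
(Structurally: 2 ring(s) + 0 π bond(s) = 2.)

2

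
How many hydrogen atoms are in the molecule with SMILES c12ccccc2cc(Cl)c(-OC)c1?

Hydrogens are implicit in SMILES; fill each atom to its normal valence:
  6 × C (aromatic): 1 H each → 6
  4 × C (aromatic): no H
  1 × C: 3 H
  1 × Cl: no H
  1 × O: no H
  Total hydrogens = 9.

9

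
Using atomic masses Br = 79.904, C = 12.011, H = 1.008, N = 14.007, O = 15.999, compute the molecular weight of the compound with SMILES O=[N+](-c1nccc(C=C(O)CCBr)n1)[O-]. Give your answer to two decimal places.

274.07

Molecular formula: C8H8BrN3O3.
M = 1×79.904 + 8×12.011 + 8×1.008 + 3×14.007 + 3×15.999 = 274.07 g/mol.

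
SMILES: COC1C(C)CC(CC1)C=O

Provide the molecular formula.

C9H16O2

Heavy atoms from the SMILES: 9 C, 2 O.
Implicit hydrogens by atom environment:
  4 × C: 1 H each → 4
  3 × C: 2 H each → 6
  2 × C: 3 H each → 6
  2 × O: no H
  Total hydrogens = 16.
Molecular formula: C9H16O2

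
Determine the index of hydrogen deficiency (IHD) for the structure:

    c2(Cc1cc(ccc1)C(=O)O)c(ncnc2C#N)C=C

12

Molecular formula from the SMILES: C15H11N3O2.
DoU = (2C + 2 + N − H − X)/2 = (2·15 + 2 + 3 − 11 − 0)/2 = 24/2 = 12.
(Structurally: 2 ring(s) + 10 π bond(s) = 12.)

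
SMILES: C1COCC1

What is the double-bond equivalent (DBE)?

1

Molecular formula from the SMILES: C4H8O.
DoU = (2C + 2 + N − H − X)/2 = (2·4 + 2 + 0 − 8 − 0)/2 = 2/2 = 1.
(Structurally: 1 ring(s) + 0 π bond(s) = 1.)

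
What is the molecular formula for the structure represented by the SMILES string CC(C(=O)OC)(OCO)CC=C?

Heavy atoms from the SMILES: 8 C, 4 O.
Implicit hydrogens by atom environment:
  3 × C: 2 H each → 6
  3 × O: no H
  2 × C: 3 H each → 6
  2 × C: no H
  1 × C: 1 H
  1 × O: 1 H
  Total hydrogens = 14.
Molecular formula: C8H14O4

C8H14O4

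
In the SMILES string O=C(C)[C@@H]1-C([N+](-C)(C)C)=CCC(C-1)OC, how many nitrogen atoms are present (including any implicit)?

1

The symbol for nitrogen appears 1 time in the SMILES.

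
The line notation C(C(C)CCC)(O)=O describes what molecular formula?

C6H12O2

Heavy atoms from the SMILES: 6 C, 2 O.
Implicit hydrogens by atom environment:
  2 × C: 3 H each → 6
  2 × C: 2 H each → 4
  1 × C: 1 H
  1 × C: no H
  1 × O: 1 H
  1 × O: no H
  Total hydrogens = 12.
Molecular formula: C6H12O2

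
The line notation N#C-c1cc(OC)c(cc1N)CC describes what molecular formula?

Heavy atoms from the SMILES: 10 C, 2 N, 1 O.
Implicit hydrogens by atom environment:
  4 × C (aromatic): no H
  2 × C: 3 H each → 6
  2 × C (aromatic): 1 H each → 2
  1 × C: 2 H
  1 × C: no H
  1 × N: 2 H
  1 × N: no H
  1 × O: no H
  Total hydrogens = 12.
Molecular formula: C10H12N2O

C10H12N2O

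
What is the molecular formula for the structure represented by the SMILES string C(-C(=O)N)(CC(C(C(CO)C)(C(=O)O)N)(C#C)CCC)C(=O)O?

C15H24N2O6

Heavy atoms from the SMILES: 15 C, 2 N, 6 O.
Implicit hydrogens by atom environment:
  6 × C: no H
  4 × C: 2 H each → 8
  3 × C: 1 H each → 3
  3 × O: 1 H each → 3
  3 × O: no H
  2 × C: 3 H each → 6
  2 × N: 2 H each → 4
  Total hydrogens = 24.
Molecular formula: C15H24N2O6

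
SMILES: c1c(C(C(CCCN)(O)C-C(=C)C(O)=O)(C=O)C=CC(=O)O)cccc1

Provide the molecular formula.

Heavy atoms from the SMILES: 19 C, 1 N, 6 O.
Implicit hydrogens by atom environment:
  5 × C: 2 H each → 10
  5 × C (aromatic): 1 H each → 5
  5 × C: no H
  3 × C: 1 H each → 3
  3 × O: 1 H each → 3
  3 × O: no H
  1 × C (aromatic): no H
  1 × N: 2 H
  Total hydrogens = 23.
Molecular formula: C19H23NO6

C19H23NO6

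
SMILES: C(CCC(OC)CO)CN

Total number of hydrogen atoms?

Hydrogens are implicit in SMILES; fill each atom to its normal valence:
  5 × C: 2 H each → 10
  1 × C: 3 H
  1 × C: 1 H
  1 × N: 2 H
  1 × O: 1 H
  1 × O: no H
  Total hydrogens = 17.

17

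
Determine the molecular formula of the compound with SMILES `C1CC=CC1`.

Heavy atoms from the SMILES: 5 C.
Implicit hydrogens by atom environment:
  3 × C: 2 H each → 6
  2 × C: 1 H each → 2
  Total hydrogens = 8.
Molecular formula: C5H8

C5H8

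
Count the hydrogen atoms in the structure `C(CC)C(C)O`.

12

Hydrogens are implicit in SMILES; fill each atom to its normal valence:
  2 × C: 3 H each → 6
  2 × C: 2 H each → 4
  1 × C: 1 H
  1 × O: 1 H
  Total hydrogens = 12.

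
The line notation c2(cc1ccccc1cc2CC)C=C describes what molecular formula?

C14H14

Heavy atoms from the SMILES: 14 C.
Implicit hydrogens by atom environment:
  6 × C (aromatic): 1 H each → 6
  4 × C (aromatic): no H
  2 × C: 2 H each → 4
  1 × C: 3 H
  1 × C: 1 H
  Total hydrogens = 14.
Molecular formula: C14H14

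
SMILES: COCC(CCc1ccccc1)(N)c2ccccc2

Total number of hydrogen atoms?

Hydrogens are implicit in SMILES; fill each atom to its normal valence:
  10 × C (aromatic): 1 H each → 10
  3 × C: 2 H each → 6
  2 × C (aromatic): no H
  1 × C: 3 H
  1 × C: no H
  1 × N: 2 H
  1 × O: no H
  Total hydrogens = 21.

21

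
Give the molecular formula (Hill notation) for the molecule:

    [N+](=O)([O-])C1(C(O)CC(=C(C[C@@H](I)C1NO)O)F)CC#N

Heavy atoms from the SMILES: 10 C, 1 F, 1 I, 3 N, 5 O.
Implicit hydrogens by atom environment:
  4 × C: no H
  3 × C: 2 H each → 6
  3 × C: 1 H each → 3
  3 × O: 1 H each → 3
  1 × F: no H
  1 × I: no H
  1 × N: 1 H
  1 × N (charge +1): no H
  1 × N: no H
  1 × O: no H
  1 × O (charge -1): no H
  Total hydrogens = 13.
Molecular formula: C10H13FIN3O5

C10H13FIN3O5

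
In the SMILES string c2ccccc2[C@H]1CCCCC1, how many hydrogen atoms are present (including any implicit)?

16

Hydrogens are implicit in SMILES; fill each atom to its normal valence:
  5 × C: 2 H each → 10
  5 × C (aromatic): 1 H each → 5
  1 × C: 1 H
  1 × C (aromatic): no H
  Total hydrogens = 16.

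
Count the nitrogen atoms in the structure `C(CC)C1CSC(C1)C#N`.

The symbol for nitrogen appears 1 time in the SMILES.

1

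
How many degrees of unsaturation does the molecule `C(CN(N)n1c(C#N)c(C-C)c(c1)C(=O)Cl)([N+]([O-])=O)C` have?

Molecular formula from the SMILES: C11H14ClN5O3.
DoU = (2C + 2 + N − H − X)/2 = (2·11 + 2 + 5 − 14 − 1)/2 = 14/2 = 7.
(Structurally: 1 ring(s) + 6 π bond(s) = 7.)

7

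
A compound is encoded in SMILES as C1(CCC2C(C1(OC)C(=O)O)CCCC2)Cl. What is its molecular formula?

Heavy atoms from the SMILES: 12 C, 1 Cl, 3 O.
Implicit hydrogens by atom environment:
  6 × C: 2 H each → 12
  3 × C: 1 H each → 3
  2 × C: no H
  2 × O: no H
  1 × C: 3 H
  1 × Cl: no H
  1 × O: 1 H
  Total hydrogens = 19.
Molecular formula: C12H19ClO3

C12H19ClO3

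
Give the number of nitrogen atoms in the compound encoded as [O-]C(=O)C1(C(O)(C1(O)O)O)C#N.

The symbol for nitrogen appears 1 time in the SMILES.

1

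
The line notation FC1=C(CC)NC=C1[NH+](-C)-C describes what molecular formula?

C8H14FN2+

Heavy atoms from the SMILES: 8 C, 1 F, 2 N.
Implicit hydrogens by atom environment:
  3 × C: 3 H each → 9
  3 × C (aromatic): no H
  1 × C: 2 H
  1 × C (aromatic): 1 H
  1 × F: no H
  1 × N (aromatic): 1 H
  1 × N (charge +1): 1 H
  Total hydrogens = 14.
Net charge +1.
Molecular formula: C8H14FN2+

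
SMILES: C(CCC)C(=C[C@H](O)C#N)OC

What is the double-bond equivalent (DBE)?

3

Molecular formula from the SMILES: C9H15NO2.
DoU = (2C + 2 + N − H − X)/2 = (2·9 + 2 + 1 − 15 − 0)/2 = 6/2 = 3.
(Structurally: 0 ring(s) + 3 π bond(s) = 3.)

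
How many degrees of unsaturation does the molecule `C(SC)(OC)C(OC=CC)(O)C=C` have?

2

Molecular formula from the SMILES: C9H16O3S.
DoU = (2C + 2 + N − H − X)/2 = (2·9 + 2 + 0 − 16 − 0)/2 = 4/2 = 2.
(Structurally: 0 ring(s) + 2 π bond(s) = 2.)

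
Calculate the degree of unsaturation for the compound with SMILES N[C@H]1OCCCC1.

Molecular formula from the SMILES: C5H11NO.
DoU = (2C + 2 + N − H − X)/2 = (2·5 + 2 + 1 − 11 − 0)/2 = 2/2 = 1.
(Structurally: 1 ring(s) + 0 π bond(s) = 1.)

1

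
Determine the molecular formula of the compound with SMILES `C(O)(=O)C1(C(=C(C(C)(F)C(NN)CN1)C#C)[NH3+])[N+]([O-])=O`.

C10H15FN5O4+

Heavy atoms from the SMILES: 10 C, 1 F, 5 N, 4 O.
Implicit hydrogens by atom environment:
  6 × C: no H
  2 × C: 1 H each → 2
  2 × N: 1 H each → 2
  2 × O: no H
  1 × C: 3 H
  1 × C: 2 H
  1 × F: no H
  1 × N (charge +1): 3 H
  1 × N: 2 H
  1 × N (charge +1): no H
  1 × O: 1 H
  1 × O (charge -1): no H
  Total hydrogens = 15.
Net charge +1.
Molecular formula: C10H15FN5O4+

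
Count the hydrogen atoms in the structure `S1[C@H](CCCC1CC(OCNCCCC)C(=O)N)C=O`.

26

Hydrogens are implicit in SMILES; fill each atom to its normal valence:
  8 × C: 2 H each → 16
  4 × C: 1 H each → 4
  3 × O: no H
  1 × C: 3 H
  1 × C: no H
  1 × N: 2 H
  1 × N: 1 H
  1 × S: no H
  Total hydrogens = 26.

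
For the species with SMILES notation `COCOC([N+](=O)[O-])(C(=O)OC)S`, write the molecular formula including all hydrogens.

C5H9NO6S

Heavy atoms from the SMILES: 5 C, 1 N, 6 O, 1 S.
Implicit hydrogens by atom environment:
  5 × O: no H
  2 × C: 3 H each → 6
  2 × C: no H
  1 × C: 2 H
  1 × N (charge +1): no H
  1 × O (charge -1): no H
  1 × S: 1 H
  Total hydrogens = 9.
Molecular formula: C5H9NO6S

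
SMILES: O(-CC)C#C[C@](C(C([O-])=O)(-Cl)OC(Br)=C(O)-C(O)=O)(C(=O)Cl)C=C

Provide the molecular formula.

Heavy atoms from the SMILES: 1 Br, 13 C, 2 Cl, 8 O.
Implicit hydrogens by atom environment:
  9 × C: no H
  5 × O: no H
  2 × C: 2 H each → 4
  2 × Cl: no H
  2 × O: 1 H each → 2
  1 × Br: no H
  1 × C: 3 H
  1 × C: 1 H
  1 × O (charge -1): no H
  Total hydrogens = 10.
Net charge -1.
Molecular formula: C13H10BrCl2O8-

C13H10BrCl2O8-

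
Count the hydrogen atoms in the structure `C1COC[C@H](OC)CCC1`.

Hydrogens are implicit in SMILES; fill each atom to its normal valence:
  6 × C: 2 H each → 12
  2 × O: no H
  1 × C: 3 H
  1 × C: 1 H
  Total hydrogens = 16.

16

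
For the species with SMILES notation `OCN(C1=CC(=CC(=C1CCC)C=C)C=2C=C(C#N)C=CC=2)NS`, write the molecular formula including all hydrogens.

C19H21N3OS

Heavy atoms from the SMILES: 19 C, 3 N, 1 O, 1 S.
Implicit hydrogens by atom environment:
  6 × C (aromatic): 1 H each → 6
  6 × C (aromatic): no H
  4 × C: 2 H each → 8
  2 × N: no H
  1 × C: 3 H
  1 × C: 1 H
  1 × C: no H
  1 × N: 1 H
  1 × O: 1 H
  1 × S: 1 H
  Total hydrogens = 21.
Molecular formula: C19H21N3OS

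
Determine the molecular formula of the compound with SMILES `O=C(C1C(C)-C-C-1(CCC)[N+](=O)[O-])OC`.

C10H17NO4

Heavy atoms from the SMILES: 10 C, 1 N, 4 O.
Implicit hydrogens by atom environment:
  3 × C: 3 H each → 9
  3 × C: 2 H each → 6
  3 × O: no H
  2 × C: 1 H each → 2
  2 × C: no H
  1 × N (charge +1): no H
  1 × O (charge -1): no H
  Total hydrogens = 17.
Molecular formula: C10H17NO4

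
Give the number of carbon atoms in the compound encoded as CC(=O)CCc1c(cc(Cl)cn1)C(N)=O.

10

The symbol for carbon appears 10 times in the SMILES. Lowercase c denotes aromatic carbon and counts toward C.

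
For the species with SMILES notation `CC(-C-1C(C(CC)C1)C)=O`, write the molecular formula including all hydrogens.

C9H16O

Heavy atoms from the SMILES: 9 C, 1 O.
Implicit hydrogens by atom environment:
  3 × C: 3 H each → 9
  3 × C: 1 H each → 3
  2 × C: 2 H each → 4
  1 × C: no H
  1 × O: no H
  Total hydrogens = 16.
Molecular formula: C9H16O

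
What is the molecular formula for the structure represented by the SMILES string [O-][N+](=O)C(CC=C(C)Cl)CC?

Heavy atoms from the SMILES: 7 C, 1 Cl, 1 N, 2 O.
Implicit hydrogens by atom environment:
  2 × C: 3 H each → 6
  2 × C: 2 H each → 4
  2 × C: 1 H each → 2
  1 × C: no H
  1 × Cl: no H
  1 × N (charge +1): no H
  1 × O: no H
  1 × O (charge -1): no H
  Total hydrogens = 12.
Molecular formula: C7H12ClNO2

C7H12ClNO2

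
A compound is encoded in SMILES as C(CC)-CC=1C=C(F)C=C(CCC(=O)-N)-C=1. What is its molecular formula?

C13H18FNO

Heavy atoms from the SMILES: 13 C, 1 F, 1 N, 1 O.
Implicit hydrogens by atom environment:
  5 × C: 2 H each → 10
  3 × C (aromatic): 1 H each → 3
  3 × C (aromatic): no H
  1 × C: 3 H
  1 × C: no H
  1 × F: no H
  1 × N: 2 H
  1 × O: no H
  Total hydrogens = 18.
Molecular formula: C13H18FNO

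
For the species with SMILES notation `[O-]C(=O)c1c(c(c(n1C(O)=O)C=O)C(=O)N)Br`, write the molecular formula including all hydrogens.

Heavy atoms from the SMILES: 1 Br, 8 C, 2 N, 6 O.
Implicit hydrogens by atom environment:
  4 × C (aromatic): no H
  4 × O: no H
  3 × C: no H
  1 × Br: no H
  1 × C: 1 H
  1 × N: 2 H
  1 × N (aromatic): no H
  1 × O: 1 H
  1 × O (charge -1): no H
  Total hydrogens = 4.
Net charge -1.
Molecular formula: C8H4BrN2O6-

C8H4BrN2O6-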